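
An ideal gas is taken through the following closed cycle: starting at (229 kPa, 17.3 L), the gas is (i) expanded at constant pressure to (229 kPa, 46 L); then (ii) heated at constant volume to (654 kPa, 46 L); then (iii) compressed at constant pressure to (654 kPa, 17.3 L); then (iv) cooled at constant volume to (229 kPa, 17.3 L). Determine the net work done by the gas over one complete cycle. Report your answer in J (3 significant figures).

W_net ≈ -12200 J

Constant-volume legs do no work.
W(i) = (229)(46 − 17.3) = 6572 J; W(iii) = (654)(17.3 − 46) = -18770 J.
W_net = 6572 − 18770 = -12198 J (the counter-clockwise enclosed area).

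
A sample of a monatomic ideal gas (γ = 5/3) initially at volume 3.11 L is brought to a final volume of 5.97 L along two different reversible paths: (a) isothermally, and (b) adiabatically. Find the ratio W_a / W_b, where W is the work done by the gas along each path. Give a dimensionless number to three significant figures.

Path (a) isothermal: W = P₁V₁ ln(V₂/V₁) → W_a/(P₁V₁) = 0.6521.
Path (b) adiabatic: W = P₁V₁(1 − (V₁/V₂)^(γ−1))/(γ−1) → W_b/(P₁V₁) = 0.5289.
W_a / W_b = 0.6521 / 0.5289 = 1.233.

W_a / W_b ≈ 1.23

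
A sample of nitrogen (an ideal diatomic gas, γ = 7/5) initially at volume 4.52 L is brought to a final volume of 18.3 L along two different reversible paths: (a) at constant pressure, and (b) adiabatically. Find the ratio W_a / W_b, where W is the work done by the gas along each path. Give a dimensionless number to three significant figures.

W_a / W_b ≈ 2.85

Path (a) isobaric: W = P₁(V₂ − V₁) → W_a/(P₁V₁) = 3.049.
Path (b) adiabatic: W = P₁V₁(1 − (V₁/V₂)^(γ−1))/(γ−1) → W_b/(P₁V₁) = 1.071.
W_a / W_b = 3.049 / 1.071 = 2.846.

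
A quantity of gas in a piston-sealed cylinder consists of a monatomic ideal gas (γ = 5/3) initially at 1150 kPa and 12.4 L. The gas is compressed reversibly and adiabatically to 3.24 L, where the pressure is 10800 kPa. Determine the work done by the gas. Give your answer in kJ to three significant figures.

Adiabatic: W = (P₁V₁ − P₂V₂)/(γ − 1) with γ = 5/3.
P₁V₁ = 14260 J, P₂V₂ = 34992 J.
W = (14260 − 34992) / 0.6667 = -31098 J.

W ≈ -31.1 kJ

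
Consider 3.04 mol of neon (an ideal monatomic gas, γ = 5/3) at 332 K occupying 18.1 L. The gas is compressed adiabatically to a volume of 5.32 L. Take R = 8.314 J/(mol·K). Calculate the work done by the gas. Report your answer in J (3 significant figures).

Adiabatic: TV^(γ−1) = const with γ = 5/3.
T₂ = T₁ (V₁/V₂)^(γ−1) = 332 × (18.1/5.32)^0.667 = 332 × 2.262 = 751 K.
W_by = nCᵥ(T₁ − T₂) = (3.04)(12.47)(332 − 751) = -15886 J.

W ≈ -15900 J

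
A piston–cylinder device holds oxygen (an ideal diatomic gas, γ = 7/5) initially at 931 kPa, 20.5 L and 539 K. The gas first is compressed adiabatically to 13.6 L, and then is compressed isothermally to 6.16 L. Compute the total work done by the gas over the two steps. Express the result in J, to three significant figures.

Step 1 (adiabatic): W = (P₁V₁ − P₂V₂)/(γ−1) = (19086 − 22490)/0.4 = -8511 J.
After step 1: P = 1654 kPa, V = 13.6 L, T = 635.1 K.
Step 2 (isothermal): W = P₁V₁ ln(V₂/V₁) = (22490) ln(6.16/13.6) = -17812 J.
W_total = -8511 − 17812 = -26323 J.

W_total ≈ -26300 J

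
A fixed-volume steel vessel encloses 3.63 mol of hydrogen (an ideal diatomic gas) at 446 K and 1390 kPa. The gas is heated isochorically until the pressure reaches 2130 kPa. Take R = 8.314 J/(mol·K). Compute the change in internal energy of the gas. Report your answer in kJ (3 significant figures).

Constant volume ⇒ W = 0, so Q = ΔU = nCᵥΔT with Cᵥ = 5R/2 = 20.79 J/(mol·K).
At constant V, T₂/T₁ = P₂/P₁ ⇒ ΔT = T₁(P₂/P₁ − 1) = 446·(2130/1390 − 1) = 237.4 K.
ΔU = (3.63)(20.79)(237.4) = 17915 J.

ΔU ≈ 17.9 kJ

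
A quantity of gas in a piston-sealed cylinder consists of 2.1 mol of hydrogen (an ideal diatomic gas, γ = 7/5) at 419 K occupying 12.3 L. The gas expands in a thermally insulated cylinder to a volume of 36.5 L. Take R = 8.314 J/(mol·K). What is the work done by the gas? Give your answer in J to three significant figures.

W ≈ 6450 J

Adiabatic: TV^(γ−1) = const with γ = 7/5.
T₂ = T₁ (V₁/V₂)^(γ−1) = 419 × (12.3/36.5)^0.4 = 419 × 0.6472 = 271.2 K.
W_by = nCᵥ(T₁ − T₂) = (2.1)(20.79)(419 − 271.2) = 6452 J.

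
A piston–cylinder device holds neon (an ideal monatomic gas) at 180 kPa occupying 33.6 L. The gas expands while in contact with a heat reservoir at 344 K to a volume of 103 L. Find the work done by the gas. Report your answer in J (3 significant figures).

Isothermal: W = nRT ln(V₂/V₁) = P₁V₁ ln(V₂/V₁).
P₁V₁ = (180 kPa)(33.6 L) = 6048 J.
W = 6048 × ln(103/33.6) = 6048 × 1.12
W_by_gas = 6775 J.

W ≈ 6770 J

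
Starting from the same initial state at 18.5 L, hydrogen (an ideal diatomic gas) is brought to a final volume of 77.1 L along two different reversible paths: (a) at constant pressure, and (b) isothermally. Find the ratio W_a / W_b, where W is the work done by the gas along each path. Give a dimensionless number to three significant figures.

W_a / W_b ≈ 2.22

Path (a) isobaric: W = P₁(V₂ − V₁) → W_a/(P₁V₁) = 3.168.
Path (b) isothermal: W = P₁V₁ ln(V₂/V₁) → W_b/(P₁V₁) = 1.427.
W_a / W_b = 3.168 / 1.427 = 2.219.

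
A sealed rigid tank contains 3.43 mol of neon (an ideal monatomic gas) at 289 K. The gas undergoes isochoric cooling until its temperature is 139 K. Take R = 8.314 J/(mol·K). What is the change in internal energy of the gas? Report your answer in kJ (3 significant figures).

Constant volume ⇒ W = 0, so Q = ΔU = nCᵥΔT with Cᵥ = 3R/2 = 12.47 J/(mol·K).
ΔU = (3.43)(12.47)(139 − 289) = -6416 J.

ΔU ≈ -6.42 kJ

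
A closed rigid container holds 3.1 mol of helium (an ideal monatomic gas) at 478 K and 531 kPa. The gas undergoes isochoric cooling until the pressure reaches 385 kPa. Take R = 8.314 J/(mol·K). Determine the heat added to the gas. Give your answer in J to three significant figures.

Q ≈ -5080 J

Constant volume ⇒ W = 0, so Q = ΔU = nCᵥΔT with Cᵥ = 3R/2 = 12.47 J/(mol·K).
At constant V, T₂/T₁ = P₂/P₁ ⇒ ΔT = T₁(P₂/P₁ − 1) = 478·(385/531 − 1) = -131.4 K.
ΔU = (3.1)(12.47)(-131.4) = -5081 J.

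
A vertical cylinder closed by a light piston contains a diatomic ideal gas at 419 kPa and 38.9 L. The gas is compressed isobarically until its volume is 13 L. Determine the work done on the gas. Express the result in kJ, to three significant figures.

Isobaric: W = P ΔV.
W = (419 kPa)(13 − 38.9 L) = (419)(-25.9) = -10852 J.
Work on gas = −W_by = 10852 J.

W ≈ 10.9 kJ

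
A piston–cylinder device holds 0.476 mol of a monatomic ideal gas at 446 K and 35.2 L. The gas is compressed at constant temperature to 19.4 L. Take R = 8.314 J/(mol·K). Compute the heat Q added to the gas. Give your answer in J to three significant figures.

Isothermal ⇒ ΔU = 0, so Q = W = nRT ln(V₂/V₁).
Q = (0.476)(8.314)(446) ln(19.4/35.2) = 1765 × -0.5958 = -1052 J.

Q ≈ -1050 J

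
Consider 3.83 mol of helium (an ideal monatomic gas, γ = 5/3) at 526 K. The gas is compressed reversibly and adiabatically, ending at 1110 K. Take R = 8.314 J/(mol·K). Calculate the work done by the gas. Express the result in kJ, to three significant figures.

W ≈ -27.9 kJ

Adiabatic ⇒ Q = 0, so W_by = −ΔU = nCᵥ(T₁ − T₂).
Cᵥ = 3R/2 = 12.47 J/(mol·K).
W = (3.83)(12.47)(526 − 1110) = -27894 J.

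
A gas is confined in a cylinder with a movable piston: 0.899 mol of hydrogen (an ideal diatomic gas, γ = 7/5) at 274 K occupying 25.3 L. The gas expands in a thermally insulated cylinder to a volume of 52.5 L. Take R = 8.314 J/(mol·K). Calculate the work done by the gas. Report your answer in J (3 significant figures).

W ≈ 1300 J

Adiabatic: TV^(γ−1) = const with γ = 7/5.
T₂ = T₁ (V₁/V₂)^(γ−1) = 274 × (25.3/52.5)^0.4 = 274 × 0.7468 = 204.6 K.
W_by = nCᵥ(T₁ − T₂) = (0.899)(20.79)(274 − 204.6) = 1297 J.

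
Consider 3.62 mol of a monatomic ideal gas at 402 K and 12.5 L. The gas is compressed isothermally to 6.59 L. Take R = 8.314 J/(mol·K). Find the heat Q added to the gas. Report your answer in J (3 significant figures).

Q ≈ -7750 J

Isothermal ⇒ ΔU = 0, so Q = W = nRT ln(V₂/V₁).
Q = (3.62)(8.314)(402) ln(6.59/12.5) = 12099 × -0.6402 = -7745 J.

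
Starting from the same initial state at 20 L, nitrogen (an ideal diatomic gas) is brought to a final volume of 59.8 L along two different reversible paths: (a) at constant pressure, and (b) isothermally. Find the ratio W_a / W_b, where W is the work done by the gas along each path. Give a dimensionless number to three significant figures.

W_a / W_b ≈ 1.82

Path (a) isobaric: W = P₁(V₂ − V₁) → W_a/(P₁V₁) = 1.99.
Path (b) isothermal: W = P₁V₁ ln(V₂/V₁) → W_b/(P₁V₁) = 1.095.
W_a / W_b = 1.99 / 1.095 = 1.817.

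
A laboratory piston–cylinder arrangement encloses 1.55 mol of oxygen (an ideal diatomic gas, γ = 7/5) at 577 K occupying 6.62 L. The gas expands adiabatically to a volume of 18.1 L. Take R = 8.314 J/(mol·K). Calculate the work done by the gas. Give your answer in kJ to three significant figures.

W ≈ 6.16 kJ

Adiabatic: TV^(γ−1) = const with γ = 7/5.
T₂ = T₁ (V₁/V₂)^(γ−1) = 577 × (6.62/18.1)^0.4 = 577 × 0.6688 = 385.9 K.
W_by = nCᵥ(T₁ − T₂) = (1.55)(20.79)(577 − 385.9) = 6157 J.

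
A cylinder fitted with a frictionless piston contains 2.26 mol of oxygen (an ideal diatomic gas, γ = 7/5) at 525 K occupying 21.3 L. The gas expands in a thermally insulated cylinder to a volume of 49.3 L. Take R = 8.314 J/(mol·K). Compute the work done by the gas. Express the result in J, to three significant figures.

Adiabatic: TV^(γ−1) = const with γ = 7/5.
T₂ = T₁ (V₁/V₂)^(γ−1) = 525 × (21.3/49.3)^0.4 = 525 × 0.7148 = 375.3 K.
W_by = nCᵥ(T₁ − T₂) = (2.26)(20.79)(525 − 375.3) = 7032 J.

W ≈ 7030 J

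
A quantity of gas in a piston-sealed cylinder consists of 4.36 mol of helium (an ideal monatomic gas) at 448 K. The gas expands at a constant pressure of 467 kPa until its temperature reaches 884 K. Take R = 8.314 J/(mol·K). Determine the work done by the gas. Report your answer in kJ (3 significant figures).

W ≈ 15.8 kJ

Isobaric: W = P ΔV = nR ΔT.
W = (4.36)(8.314)(884 − 448) = 15805 J.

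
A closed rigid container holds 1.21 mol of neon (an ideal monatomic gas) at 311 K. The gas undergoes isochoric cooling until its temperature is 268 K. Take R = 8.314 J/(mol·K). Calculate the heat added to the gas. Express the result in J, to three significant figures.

Q ≈ -649 J

Constant volume ⇒ W = 0, so Q = ΔU = nCᵥΔT with Cᵥ = 3R/2 = 12.47 J/(mol·K).
ΔU = (1.21)(12.47)(268 − 311) = -648.9 J.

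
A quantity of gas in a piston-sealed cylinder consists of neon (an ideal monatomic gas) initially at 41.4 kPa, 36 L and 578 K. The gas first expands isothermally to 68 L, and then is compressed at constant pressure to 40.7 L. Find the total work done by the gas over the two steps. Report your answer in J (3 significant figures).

W_total ≈ 350 J

Step 1 (isothermal): W = P₁V₁ ln(V₂/V₁) = (1490) ln(68/36) = 947.9 J.
After step 1: P = 21.92 kPa, V = 68 L, T = 578 K.
Step 2 (isobaric): W = PΔV = (21.92 kPa)(40.7 − 68 L) = -598.4 J.
W_total = 947.9 − 598.4 = 349.5 J.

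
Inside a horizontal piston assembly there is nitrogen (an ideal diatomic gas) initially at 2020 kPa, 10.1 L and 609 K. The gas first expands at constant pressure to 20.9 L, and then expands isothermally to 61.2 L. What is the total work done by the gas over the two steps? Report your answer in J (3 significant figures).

Step 1 (isobaric): W = PΔV = (2020 kPa)(20.9 − 10.1 L) = 21816 J.
After step 1: P = 2020 kPa, V = 20.9 L, T = 1260 K.
Step 2 (isothermal): W = P₁V₁ ln(V₂/V₁) = (42218) ln(61.2/20.9) = 45359 J.
W_total = 21816 + 45359 = 67175 J.

W_total ≈ 67200 J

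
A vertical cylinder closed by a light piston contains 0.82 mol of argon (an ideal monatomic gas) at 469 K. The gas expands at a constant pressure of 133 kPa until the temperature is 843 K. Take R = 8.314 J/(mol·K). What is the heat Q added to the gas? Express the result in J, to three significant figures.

Isobaric: W = nRΔT = (0.82)(8.314)(374) = 2550 J.
ΔU = nCᵥΔT with Cᵥ = 3R/2: ΔU = (0.82)(12.47)(374) = 3825 J.
Q = ΔU + W = 3825 + 2550 = 6374 J.

Q ≈ 6370 J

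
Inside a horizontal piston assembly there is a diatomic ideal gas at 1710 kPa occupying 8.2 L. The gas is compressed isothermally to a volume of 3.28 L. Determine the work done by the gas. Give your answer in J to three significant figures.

Isothermal: W = nRT ln(V₂/V₁) = P₁V₁ ln(V₂/V₁).
P₁V₁ = (1710 kPa)(8.2 L) = 14022 J.
W = 14022 × ln(3.28/8.2) = 14022 × -0.9163
W_by_gas = -12848 J.

W ≈ -12800 J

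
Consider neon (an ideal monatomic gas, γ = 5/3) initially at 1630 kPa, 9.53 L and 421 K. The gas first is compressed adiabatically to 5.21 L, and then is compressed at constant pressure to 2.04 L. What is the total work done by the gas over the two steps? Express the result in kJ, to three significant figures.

W_total ≈ -25.7 kJ

Step 1 (adiabatic): W = (P₁V₁ − P₂V₂)/(γ−1) = (15534 − 23234)/0.667 = -11550 J.
After step 1: P = 4459 kPa, V = 5.21 L, T = 629.7 K.
Step 2 (isobaric): W = PΔV = (4459 kPa)(2.04 − 5.21 L) = -14136 J.
W_total = -11550 − 14136 = -25686 J.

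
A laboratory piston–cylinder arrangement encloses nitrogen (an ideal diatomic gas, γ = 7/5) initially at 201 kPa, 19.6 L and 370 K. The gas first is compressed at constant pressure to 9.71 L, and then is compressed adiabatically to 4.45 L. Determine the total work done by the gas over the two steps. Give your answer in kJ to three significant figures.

Step 1 (isobaric): W = PΔV = (201 kPa)(9.71 − 19.6 L) = -1988 J.
After step 1: P = 201 kPa, V = 9.71 L, T = 183.3 K.
Step 2 (adiabatic): W = (P₁V₁ − P₂V₂)/(γ−1) = (1952 − 2667)/0.4 = -1787 J.
W_total = -1988 − 1787 = -3775 J.

W_total ≈ -3.78 kJ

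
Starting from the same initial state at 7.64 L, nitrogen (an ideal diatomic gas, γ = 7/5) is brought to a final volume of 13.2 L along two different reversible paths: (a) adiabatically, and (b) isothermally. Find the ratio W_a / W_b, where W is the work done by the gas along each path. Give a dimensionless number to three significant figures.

Path (a) adiabatic: W = P₁V₁(1 − (V₁/V₂)^(γ−1))/(γ−1) → W_a/(P₁V₁) = 0.4911.
Path (b) isothermal: W = P₁V₁ ln(V₂/V₁) → W_b/(P₁V₁) = 0.5468.
W_a / W_b = 0.4911 / 0.5468 = 0.8982.

W_a / W_b ≈ 0.898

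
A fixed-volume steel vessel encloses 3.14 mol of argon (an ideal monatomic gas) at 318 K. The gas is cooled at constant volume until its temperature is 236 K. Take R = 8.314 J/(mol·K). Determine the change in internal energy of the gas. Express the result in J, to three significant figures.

Constant volume ⇒ W = 0, so Q = ΔU = nCᵥΔT with Cᵥ = 3R/2 = 12.47 J/(mol·K).
ΔU = (3.14)(12.47)(236 − 318) = -3211 J.

ΔU ≈ -3210 J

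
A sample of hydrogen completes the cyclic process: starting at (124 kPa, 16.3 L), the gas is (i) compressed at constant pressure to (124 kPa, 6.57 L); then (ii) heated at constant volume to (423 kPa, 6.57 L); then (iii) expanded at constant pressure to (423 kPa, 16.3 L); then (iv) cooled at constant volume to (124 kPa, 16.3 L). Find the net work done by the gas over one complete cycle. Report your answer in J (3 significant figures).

Constant-volume legs do no work.
W(i) = (124)(6.57 − 16.3) = -1207 J; W(iii) = (423)(16.3 − 6.57) = 4116 J.
W_net = -1207 + 4116 = 2909 J (the clockwise enclosed area).

W_net ≈ 2910 J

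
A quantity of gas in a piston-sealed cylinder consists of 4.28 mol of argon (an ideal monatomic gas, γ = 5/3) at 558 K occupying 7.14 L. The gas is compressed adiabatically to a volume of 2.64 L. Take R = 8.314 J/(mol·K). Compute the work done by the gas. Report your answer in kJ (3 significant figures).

W ≈ -28.0 kJ

Adiabatic: TV^(γ−1) = const with γ = 5/3.
T₂ = T₁ (V₁/V₂)^(γ−1) = 558 × (7.14/2.64)^0.667 = 558 × 1.941 = 1083 K.
W_by = nCᵥ(T₁ − T₂) = (4.28)(12.47)(558 − 1083) = -28031 J.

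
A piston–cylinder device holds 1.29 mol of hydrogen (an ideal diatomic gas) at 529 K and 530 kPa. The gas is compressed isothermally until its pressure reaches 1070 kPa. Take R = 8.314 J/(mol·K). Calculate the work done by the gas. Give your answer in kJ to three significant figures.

W ≈ -3.99 kJ

Isothermal process: W = nRT ln(V₂/V₁) = nRT ln(P₁/P₂).
W = (1.29)(8.314)(529) × ln(530/1070)
  = 5674 × ln(0.4953) = 5674 × -0.7025
W_by_gas = -3986 J.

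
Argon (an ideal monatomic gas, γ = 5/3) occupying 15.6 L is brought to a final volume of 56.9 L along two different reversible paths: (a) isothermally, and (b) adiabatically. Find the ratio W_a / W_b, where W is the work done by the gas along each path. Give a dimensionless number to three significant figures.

W_a / W_b ≈ 1.49

Path (a) isothermal: W = P₁V₁ ln(V₂/V₁) → W_a/(P₁V₁) = 1.294.
Path (b) adiabatic: W = P₁V₁(1 − (V₁/V₂)^(γ−1))/(γ−1) → W_b/(P₁V₁) = 0.867.
W_a / W_b = 1.294 / 0.867 = 1.493.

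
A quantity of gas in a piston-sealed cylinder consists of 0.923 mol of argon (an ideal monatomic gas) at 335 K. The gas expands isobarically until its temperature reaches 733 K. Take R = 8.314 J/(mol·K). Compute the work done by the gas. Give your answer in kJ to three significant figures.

W ≈ 3.05 kJ

Isobaric: W = P ΔV = nR ΔT.
W = (0.923)(8.314)(733 − 335) = 3054 J.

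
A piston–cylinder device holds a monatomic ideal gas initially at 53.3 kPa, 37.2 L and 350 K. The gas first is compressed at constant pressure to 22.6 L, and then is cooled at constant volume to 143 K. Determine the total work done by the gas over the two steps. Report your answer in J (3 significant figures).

Step 1 (isobaric): W = PΔV = (53.3 kPa)(22.6 − 37.2 L) = -778.2 J.
Step 2 (isochoric): W = 0 (constant volume).
W_total = -778.2 + 0 = -778.2 J.

W_total ≈ -778 J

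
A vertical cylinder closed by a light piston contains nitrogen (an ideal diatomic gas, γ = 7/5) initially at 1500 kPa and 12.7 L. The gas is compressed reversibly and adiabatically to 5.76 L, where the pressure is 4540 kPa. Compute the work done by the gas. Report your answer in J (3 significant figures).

W ≈ -17800 J

Adiabatic: W = (P₁V₁ − P₂V₂)/(γ − 1) with γ = 7/5.
P₁V₁ = 19050 J, P₂V₂ = 26150 J.
W = (19050 − 26150) / 0.4 = -17751 J.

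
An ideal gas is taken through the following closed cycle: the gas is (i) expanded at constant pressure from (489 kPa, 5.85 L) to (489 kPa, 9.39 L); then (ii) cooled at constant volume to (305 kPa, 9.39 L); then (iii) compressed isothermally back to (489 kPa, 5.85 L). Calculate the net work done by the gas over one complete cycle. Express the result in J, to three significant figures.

Leg (i): W = PΔV = (489)(9.39 − 5.85) = 1731 J.
Leg (ii): W = 0.
Leg (iii): W = PᵢVᵢ ln(V_f/Vᵢ) = (2864) ln(5.85/9.39) = -1355 J.
W_net = 1731 − 1355 = 375.8 J.

W_net ≈ 376 J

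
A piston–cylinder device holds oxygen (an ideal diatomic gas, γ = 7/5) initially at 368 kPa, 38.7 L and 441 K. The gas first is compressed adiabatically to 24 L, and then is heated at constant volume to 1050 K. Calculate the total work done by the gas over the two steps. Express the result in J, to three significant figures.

Step 1 (adiabatic): W = (P₁V₁ − P₂V₂)/(γ−1) = (14242 − 17241)/0.4 = -7498 J.
Step 2 (isochoric): W = 0 (constant volume).
W_total = -7498 + 0 = -7498 J.

W_total ≈ -7500 J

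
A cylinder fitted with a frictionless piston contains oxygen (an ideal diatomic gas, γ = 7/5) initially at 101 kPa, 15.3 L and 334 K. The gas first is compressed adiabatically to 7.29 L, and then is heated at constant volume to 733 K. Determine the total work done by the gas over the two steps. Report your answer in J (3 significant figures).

Step 1 (adiabatic): W = (P₁V₁ − P₂V₂)/(γ−1) = (1545 − 2079)/0.4 = -1334 J.
Step 2 (isochoric): W = 0 (constant volume).
W_total = -1334 + 0 = -1334 J.

W_total ≈ -1330 J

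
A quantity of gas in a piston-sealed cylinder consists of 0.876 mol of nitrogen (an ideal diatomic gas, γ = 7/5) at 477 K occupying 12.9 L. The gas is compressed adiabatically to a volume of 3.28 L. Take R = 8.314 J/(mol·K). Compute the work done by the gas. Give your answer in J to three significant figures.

Adiabatic: TV^(γ−1) = const with γ = 7/5.
T₂ = T₁ (V₁/V₂)^(γ−1) = 477 × (12.9/3.28)^0.4 = 477 × 1.729 = 824.9 K.
W_by = nCᵥ(T₁ − T₂) = (0.876)(20.79)(477 − 824.9) = -6335 J.

W ≈ -6330 J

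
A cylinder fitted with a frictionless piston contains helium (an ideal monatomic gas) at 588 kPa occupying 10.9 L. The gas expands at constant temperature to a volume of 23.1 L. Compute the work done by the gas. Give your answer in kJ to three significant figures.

Isothermal: W = nRT ln(V₂/V₁) = P₁V₁ ln(V₂/V₁).
P₁V₁ = (588 kPa)(10.9 L) = 6409 J.
W = 6409 × ln(23.1/10.9) = 6409 × 0.7511
W_by_gas = 4814 J.

W ≈ 4.81 kJ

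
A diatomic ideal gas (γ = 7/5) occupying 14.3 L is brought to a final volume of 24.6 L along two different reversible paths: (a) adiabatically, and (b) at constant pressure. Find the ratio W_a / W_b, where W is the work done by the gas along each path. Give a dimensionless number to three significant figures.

W_a / W_b ≈ 0.677

Path (a) adiabatic: W = P₁V₁(1 − (V₁/V₂)^(γ−1))/(γ−1) → W_a/(P₁V₁) = 0.4877.
Path (b) isobaric: W = P₁(V₂ − V₁) → W_b/(P₁V₁) = 0.7203.
W_a / W_b = 0.4877 / 0.7203 = 0.677.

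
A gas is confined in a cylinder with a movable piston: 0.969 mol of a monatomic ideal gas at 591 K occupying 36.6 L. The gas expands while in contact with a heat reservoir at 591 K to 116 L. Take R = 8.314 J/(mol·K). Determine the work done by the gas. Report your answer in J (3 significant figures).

Isothermal: W = nRT ln(V₂/V₁).
W = (0.969)(8.314)(591) × ln(116/36.6)
  = 4761 × 1.154
W_by_gas = 5492 J.

W ≈ 5490 J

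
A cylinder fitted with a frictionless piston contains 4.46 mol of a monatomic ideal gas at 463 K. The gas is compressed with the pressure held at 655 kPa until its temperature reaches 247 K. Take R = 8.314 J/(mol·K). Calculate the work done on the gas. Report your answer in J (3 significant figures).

W ≈ 8010 J

Isobaric: W = P ΔV = nR ΔT.
W = (4.46)(8.314)(247 − 463) = -8009 J.
Work on gas = −W_by = 8009 J.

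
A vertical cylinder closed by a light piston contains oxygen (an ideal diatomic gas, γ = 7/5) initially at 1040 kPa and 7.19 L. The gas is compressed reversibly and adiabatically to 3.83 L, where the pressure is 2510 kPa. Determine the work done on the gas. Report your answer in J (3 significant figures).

Adiabatic: W = (P₁V₁ − P₂V₂)/(γ − 1) with γ = 7/5.
P₁V₁ = 7478 J, P₂V₂ = 9613 J.
W = (7478 − 9613) / 0.4 = -5339 J.
Work on gas = −W_by = 5339 J.

W ≈ 5340 J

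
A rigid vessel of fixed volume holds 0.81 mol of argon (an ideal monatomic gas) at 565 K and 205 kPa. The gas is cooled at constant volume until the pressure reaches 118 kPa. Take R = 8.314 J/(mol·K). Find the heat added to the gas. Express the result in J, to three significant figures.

Constant volume ⇒ W = 0, so Q = ΔU = nCᵥΔT with Cᵥ = 3R/2 = 12.47 J/(mol·K).
At constant V, T₂/T₁ = P₂/P₁ ⇒ ΔT = T₁(P₂/P₁ − 1) = 565·(118/205 − 1) = -239.8 K.
ΔU = (0.81)(12.47)(-239.8) = -2422 J.

Q ≈ -2420 J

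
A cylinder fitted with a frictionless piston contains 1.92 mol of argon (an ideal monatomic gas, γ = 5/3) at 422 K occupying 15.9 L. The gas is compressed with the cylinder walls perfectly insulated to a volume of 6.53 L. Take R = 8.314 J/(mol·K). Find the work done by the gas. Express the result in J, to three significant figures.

Adiabatic: TV^(γ−1) = const with γ = 5/3.
T₂ = T₁ (V₁/V₂)^(γ−1) = 422 × (15.9/6.53)^0.667 = 422 × 1.81 = 763.8 K.
W_by = nCᵥ(T₁ − T₂) = (1.92)(12.47)(422 − 763.8) = -8184 J.

W ≈ -8180 J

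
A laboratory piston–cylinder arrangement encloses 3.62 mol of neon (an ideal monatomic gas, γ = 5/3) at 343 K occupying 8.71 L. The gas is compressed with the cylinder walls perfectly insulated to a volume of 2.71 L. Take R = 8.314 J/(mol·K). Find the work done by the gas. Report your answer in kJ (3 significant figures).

W ≈ -18.2 kJ

Adiabatic: TV^(γ−1) = const with γ = 5/3.
T₂ = T₁ (V₁/V₂)^(γ−1) = 343 × (8.71/2.71)^0.667 = 343 × 2.178 = 747 K.
W_by = nCᵥ(T₁ − T₂) = (3.62)(12.47)(343 − 747) = -18239 J.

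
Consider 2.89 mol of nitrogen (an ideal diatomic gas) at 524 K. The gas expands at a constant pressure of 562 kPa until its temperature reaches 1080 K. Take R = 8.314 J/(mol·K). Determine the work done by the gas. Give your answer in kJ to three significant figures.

Isobaric: W = P ΔV = nR ΔT.
W = (2.89)(8.314)(1080 − 524) = 13359 J.

W ≈ 13.4 kJ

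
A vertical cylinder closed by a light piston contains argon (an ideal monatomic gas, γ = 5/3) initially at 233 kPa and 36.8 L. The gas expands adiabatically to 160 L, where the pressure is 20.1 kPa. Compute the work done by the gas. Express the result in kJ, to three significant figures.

Adiabatic: W = (P₁V₁ − P₂V₂)/(γ − 1) with γ = 5/3.
P₁V₁ = 8574 J, P₂V₂ = 3216 J.
W = (8574 − 3216) / 0.6667 = 8038 J.

W ≈ 8.04 kJ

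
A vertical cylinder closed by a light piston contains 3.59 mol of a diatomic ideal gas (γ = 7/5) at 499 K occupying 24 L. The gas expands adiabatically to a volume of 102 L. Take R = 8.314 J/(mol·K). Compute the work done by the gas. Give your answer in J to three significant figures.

Adiabatic: TV^(γ−1) = const with γ = 7/5.
T₂ = T₁ (V₁/V₂)^(γ−1) = 499 × (24/102)^0.4 = 499 × 0.5606 = 279.7 K.
W_by = nCᵥ(T₁ − T₂) = (3.59)(20.79)(499 − 279.7) = 16361 J.

W ≈ 16400 J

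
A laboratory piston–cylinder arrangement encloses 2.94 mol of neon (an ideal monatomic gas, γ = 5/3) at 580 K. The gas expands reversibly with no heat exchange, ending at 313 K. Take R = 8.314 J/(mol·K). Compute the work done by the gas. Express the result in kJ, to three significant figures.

W ≈ 9.79 kJ

Adiabatic ⇒ Q = 0, so W_by = −ΔU = nCᵥ(T₁ − T₂).
Cᵥ = 3R/2 = 12.47 J/(mol·K).
W = (2.94)(12.47)(580 − 313) = 9789 J.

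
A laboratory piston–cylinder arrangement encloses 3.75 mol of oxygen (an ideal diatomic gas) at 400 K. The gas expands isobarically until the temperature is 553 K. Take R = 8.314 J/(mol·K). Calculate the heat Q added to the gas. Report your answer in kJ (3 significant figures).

Isobaric: W = nRΔT = (3.75)(8.314)(153) = 4770 J.
ΔU = nCᵥΔT with Cᵥ = 5R/2: ΔU = (3.75)(20.79)(153) = 11925 J.
Q = ΔU + W = 11925 + 4770 = 16696 J.

Q ≈ 16.7 kJ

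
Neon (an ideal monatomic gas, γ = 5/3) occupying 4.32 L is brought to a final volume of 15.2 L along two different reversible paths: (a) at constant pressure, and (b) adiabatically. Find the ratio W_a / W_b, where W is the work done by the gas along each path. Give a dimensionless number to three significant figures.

W_a / W_b ≈ 2.96

Path (a) isobaric: W = P₁(V₂ − V₁) → W_a/(P₁V₁) = 2.519.
Path (b) adiabatic: W = P₁V₁(1 − (V₁/V₂)^(γ−1))/(γ−1) → W_b/(P₁V₁) = 0.8516.
W_a / W_b = 2.519 / 0.8516 = 2.957.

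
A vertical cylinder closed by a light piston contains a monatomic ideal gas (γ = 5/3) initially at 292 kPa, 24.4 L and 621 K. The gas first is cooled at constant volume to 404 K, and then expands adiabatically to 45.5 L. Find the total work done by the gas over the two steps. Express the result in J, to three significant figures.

W_total ≈ 2360 J

Step 1 (isochoric): W = 0 (constant volume).
After step 1: P = 190 kPa (V unchanged).
Step 2 (adiabatic): W = (P₁V₁ − P₂V₂)/(γ−1) = (4635 − 3059)/0.667 = 2363 J.
W_total = 0 + 2363 = 2363 J.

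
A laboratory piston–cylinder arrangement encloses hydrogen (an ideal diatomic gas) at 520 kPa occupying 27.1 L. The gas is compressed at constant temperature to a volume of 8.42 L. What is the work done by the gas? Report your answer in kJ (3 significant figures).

Isothermal: W = nRT ln(V₂/V₁) = P₁V₁ ln(V₂/V₁).
P₁V₁ = (520 kPa)(27.1 L) = 14092 J.
W = 14092 × ln(8.42/27.1) = 14092 × -1.169
W_by_gas = -16472 J.

W ≈ -16.5 kJ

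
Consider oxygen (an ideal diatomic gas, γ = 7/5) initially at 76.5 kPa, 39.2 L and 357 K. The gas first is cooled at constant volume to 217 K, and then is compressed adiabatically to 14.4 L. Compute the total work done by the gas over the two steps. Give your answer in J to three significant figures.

W_total ≈ -2250 J

Step 1 (isochoric): W = 0 (constant volume).
After step 1: P = 46.5 kPa (V unchanged).
Step 2 (adiabatic): W = (P₁V₁ − P₂V₂)/(γ−1) = (1823 − 2721)/0.4 = -2245 J.
W_total = 0 − 2245 = -2245 J.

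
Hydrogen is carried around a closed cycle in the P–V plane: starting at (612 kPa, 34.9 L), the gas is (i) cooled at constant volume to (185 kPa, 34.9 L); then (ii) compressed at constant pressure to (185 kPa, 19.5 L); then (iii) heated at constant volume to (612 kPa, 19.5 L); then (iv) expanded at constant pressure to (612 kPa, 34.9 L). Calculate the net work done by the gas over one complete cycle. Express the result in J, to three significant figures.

W_net ≈ 6580 J

Constant-volume legs do no work.
W(ii) = (185)(19.5 − 34.9) = -2849 J; W(iv) = (612)(34.9 − 19.5) = 9425 J.
W_net = -2849 + 9425 = 6576 J (the clockwise enclosed area).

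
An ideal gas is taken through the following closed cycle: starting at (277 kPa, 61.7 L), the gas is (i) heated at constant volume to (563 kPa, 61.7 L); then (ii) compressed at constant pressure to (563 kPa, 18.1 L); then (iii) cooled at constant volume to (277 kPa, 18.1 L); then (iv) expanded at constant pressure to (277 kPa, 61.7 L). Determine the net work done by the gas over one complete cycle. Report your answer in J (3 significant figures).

W_net ≈ -12500 J

Constant-volume legs do no work.
W(ii) = (563)(18.1 − 61.7) = -24547 J; W(iv) = (277)(61.7 − 18.1) = 12077 J.
W_net = -24547 + 12077 = -12470 J (the counter-clockwise enclosed area).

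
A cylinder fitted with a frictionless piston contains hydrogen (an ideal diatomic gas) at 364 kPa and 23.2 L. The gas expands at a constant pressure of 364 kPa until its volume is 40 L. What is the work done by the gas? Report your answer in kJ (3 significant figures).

Isobaric: W = P ΔV.
W = (364 kPa)(40 − 23.2 L) = (364)(16.8) = 6115 J.

W ≈ 6.12 kJ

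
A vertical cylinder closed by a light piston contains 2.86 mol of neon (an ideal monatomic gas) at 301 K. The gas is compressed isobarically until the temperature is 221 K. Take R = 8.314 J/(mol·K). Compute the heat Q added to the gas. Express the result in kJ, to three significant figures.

Q ≈ -4.76 kJ

Isobaric: W = nRΔT = (2.86)(8.314)(-80) = -1902 J.
ΔU = nCᵥΔT with Cᵥ = 3R/2: ΔU = (2.86)(12.47)(-80) = -2853 J.
Q = ΔU + W = -2853 − 1902 = -4756 J.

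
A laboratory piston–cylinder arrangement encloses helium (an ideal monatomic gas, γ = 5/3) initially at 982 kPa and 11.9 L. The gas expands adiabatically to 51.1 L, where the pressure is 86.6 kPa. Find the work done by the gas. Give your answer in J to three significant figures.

Adiabatic: W = (P₁V₁ − P₂V₂)/(γ − 1) with γ = 5/3.
P₁V₁ = 11686 J, P₂V₂ = 4425 J.
W = (11686 − 4425) / 0.6667 = 10891 J.

W ≈ 10900 J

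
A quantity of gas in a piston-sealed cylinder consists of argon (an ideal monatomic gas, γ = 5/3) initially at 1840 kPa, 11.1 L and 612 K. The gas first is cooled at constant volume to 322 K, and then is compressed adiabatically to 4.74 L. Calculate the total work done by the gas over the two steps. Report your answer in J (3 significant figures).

W_total ≈ -12300 J

Step 1 (isochoric): W = 0 (constant volume).
After step 1: P = 968.1 kPa (V unchanged).
Step 2 (adiabatic): W = (P₁V₁ − P₂V₂)/(γ−1) = (10746 − 18950)/0.667 = -12306 J.
W_total = 0 − 12306 = -12306 J.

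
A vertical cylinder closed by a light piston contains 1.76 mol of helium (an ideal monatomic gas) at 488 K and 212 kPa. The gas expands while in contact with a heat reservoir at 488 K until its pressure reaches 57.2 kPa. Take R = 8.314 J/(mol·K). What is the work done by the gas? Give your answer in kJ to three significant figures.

Isothermal process: W = nRT ln(V₂/V₁) = nRT ln(P₁/P₂).
W = (1.76)(8.314)(488) × ln(212/57.2)
  = 7141 × ln(3.706) = 7141 × 1.31
W_by_gas = 9355 J.

W ≈ 9.35 kJ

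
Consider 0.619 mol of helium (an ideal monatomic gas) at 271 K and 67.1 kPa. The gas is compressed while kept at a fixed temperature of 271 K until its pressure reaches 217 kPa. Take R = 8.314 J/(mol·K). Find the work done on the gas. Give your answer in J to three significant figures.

Isothermal process: W = nRT ln(V₂/V₁) = nRT ln(P₁/P₂).
W = (0.619)(8.314)(271) × ln(67.1/217)
  = 1395 × ln(0.3092) = 1395 × -1.174
W_by_gas = -1637 J; work on gas = −W_by = 1637 J.

W ≈ 1640 J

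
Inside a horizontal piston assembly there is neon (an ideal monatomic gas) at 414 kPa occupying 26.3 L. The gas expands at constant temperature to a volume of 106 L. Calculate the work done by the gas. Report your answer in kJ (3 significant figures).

W ≈ 15.2 kJ

Isothermal: W = nRT ln(V₂/V₁) = P₁V₁ ln(V₂/V₁).
P₁V₁ = (414 kPa)(26.3 L) = 10888 J.
W = 10888 × ln(106/26.3) = 10888 × 1.394
W_by_gas = 15177 J.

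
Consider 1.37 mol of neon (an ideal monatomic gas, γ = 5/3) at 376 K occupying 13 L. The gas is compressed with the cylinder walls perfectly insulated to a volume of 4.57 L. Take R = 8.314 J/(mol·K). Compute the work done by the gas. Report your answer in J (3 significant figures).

W ≈ -6470 J

Adiabatic: TV^(γ−1) = const with γ = 5/3.
T₂ = T₁ (V₁/V₂)^(γ−1) = 376 × (13/4.57)^0.667 = 376 × 2.008 = 754.9 K.
W_by = nCᵥ(T₁ − T₂) = (1.37)(12.47)(376 − 754.9) = -6473 J.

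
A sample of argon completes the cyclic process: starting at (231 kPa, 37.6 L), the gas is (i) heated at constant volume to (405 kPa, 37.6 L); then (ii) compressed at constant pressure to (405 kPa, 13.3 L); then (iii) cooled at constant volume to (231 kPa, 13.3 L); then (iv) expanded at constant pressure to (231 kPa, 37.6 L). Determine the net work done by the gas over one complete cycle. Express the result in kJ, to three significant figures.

W_net ≈ -4.23 kJ

Constant-volume legs do no work.
W(ii) = (405)(13.3 − 37.6) = -9842 J; W(iv) = (231)(37.6 − 13.3) = 5613 J.
W_net = -9842 + 5613 = -4228 J (the counter-clockwise enclosed area).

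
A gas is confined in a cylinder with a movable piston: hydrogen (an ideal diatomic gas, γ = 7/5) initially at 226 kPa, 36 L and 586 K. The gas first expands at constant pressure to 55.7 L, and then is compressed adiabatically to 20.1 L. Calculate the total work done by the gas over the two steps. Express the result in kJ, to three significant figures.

Step 1 (isobaric): W = PΔV = (226 kPa)(55.7 − 36 L) = 4452 J.
After step 1: P = 226 kPa, V = 55.7 L, T = 906.7 K.
Step 2 (adiabatic): W = (P₁V₁ − P₂V₂)/(γ−1) = (12588 − 18925)/0.4 = -15841 J.
W_total = 4452 − 15841 = -11389 J.

W_total ≈ -11.4 kJ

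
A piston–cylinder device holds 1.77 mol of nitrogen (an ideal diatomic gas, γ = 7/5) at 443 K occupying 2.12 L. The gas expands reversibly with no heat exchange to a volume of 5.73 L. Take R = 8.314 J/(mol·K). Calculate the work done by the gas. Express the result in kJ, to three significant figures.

W ≈ 5.35 kJ

Adiabatic: TV^(γ−1) = const with γ = 7/5.
T₂ = T₁ (V₁/V₂)^(γ−1) = 443 × (2.12/5.73)^0.4 = 443 × 0.6719 = 297.6 K.
W_by = nCᵥ(T₁ − T₂) = (1.77)(20.79)(443 − 297.6) = 5348 J.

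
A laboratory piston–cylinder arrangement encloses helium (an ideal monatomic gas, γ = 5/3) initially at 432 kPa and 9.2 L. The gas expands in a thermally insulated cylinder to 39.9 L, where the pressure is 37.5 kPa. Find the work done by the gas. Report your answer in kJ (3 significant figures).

Adiabatic: W = (P₁V₁ − P₂V₂)/(γ − 1) with γ = 5/3.
P₁V₁ = 3974 J, P₂V₂ = 1496 J.
W = (3974 − 1496) / 0.6667 = 3717 J.

W ≈ 3.72 kJ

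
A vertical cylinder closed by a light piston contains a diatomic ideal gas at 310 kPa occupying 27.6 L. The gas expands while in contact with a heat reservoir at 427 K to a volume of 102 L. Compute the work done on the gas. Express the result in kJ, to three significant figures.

Isothermal: W = nRT ln(V₂/V₁) = P₁V₁ ln(V₂/V₁).
P₁V₁ = (310 kPa)(27.6 L) = 8556 J.
W = 8556 × ln(102/27.6) = 8556 × 1.307
W_by_gas = 11184 J; work on gas = −W_by = -11184 J.

W ≈ -11.2 kJ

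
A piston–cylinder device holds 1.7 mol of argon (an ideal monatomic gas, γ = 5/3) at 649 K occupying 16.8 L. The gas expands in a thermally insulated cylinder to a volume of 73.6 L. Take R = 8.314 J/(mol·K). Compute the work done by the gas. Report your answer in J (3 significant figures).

Adiabatic: TV^(γ−1) = const with γ = 5/3.
T₂ = T₁ (V₁/V₂)^(γ−1) = 649 × (16.8/73.6)^0.667 = 649 × 0.3735 = 242.4 K.
W_by = nCᵥ(T₁ − T₂) = (1.7)(12.47)(649 − 242.4) = 8620 J.

W ≈ 8620 J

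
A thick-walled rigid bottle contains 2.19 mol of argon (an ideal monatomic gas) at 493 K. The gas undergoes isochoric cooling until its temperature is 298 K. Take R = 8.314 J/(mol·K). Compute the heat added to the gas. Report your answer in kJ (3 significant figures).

Constant volume ⇒ W = 0, so Q = ΔU = nCᵥΔT with Cᵥ = 3R/2 = 12.47 J/(mol·K).
ΔU = (2.19)(12.47)(298 − 493) = -5326 J.

Q ≈ -5.33 kJ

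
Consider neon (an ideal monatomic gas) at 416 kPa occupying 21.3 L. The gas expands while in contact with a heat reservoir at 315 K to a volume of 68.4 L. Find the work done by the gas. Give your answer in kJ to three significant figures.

W ≈ 10.3 kJ

Isothermal: W = nRT ln(V₂/V₁) = P₁V₁ ln(V₂/V₁).
P₁V₁ = (416 kPa)(21.3 L) = 8861 J.
W = 8861 × ln(68.4/21.3) = 8861 × 1.167
W_by_gas = 10338 J.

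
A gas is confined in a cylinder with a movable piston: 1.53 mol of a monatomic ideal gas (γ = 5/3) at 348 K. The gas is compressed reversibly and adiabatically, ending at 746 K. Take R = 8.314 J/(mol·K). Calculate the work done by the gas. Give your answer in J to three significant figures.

W ≈ -7590 J

Adiabatic ⇒ Q = 0, so W_by = −ΔU = nCᵥ(T₁ − T₂).
Cᵥ = 3R/2 = 12.47 J/(mol·K).
W = (1.53)(12.47)(348 − 746) = -7594 J.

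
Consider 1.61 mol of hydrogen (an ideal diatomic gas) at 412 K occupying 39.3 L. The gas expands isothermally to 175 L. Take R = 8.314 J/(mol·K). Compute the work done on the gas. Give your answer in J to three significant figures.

W ≈ -8240 J

Isothermal: W = nRT ln(V₂/V₁).
W = (1.61)(8.314)(412) × ln(175/39.3)
  = 5515 × 1.494
W_by_gas = 8237 J; work on gas = −W_by = -8237 J.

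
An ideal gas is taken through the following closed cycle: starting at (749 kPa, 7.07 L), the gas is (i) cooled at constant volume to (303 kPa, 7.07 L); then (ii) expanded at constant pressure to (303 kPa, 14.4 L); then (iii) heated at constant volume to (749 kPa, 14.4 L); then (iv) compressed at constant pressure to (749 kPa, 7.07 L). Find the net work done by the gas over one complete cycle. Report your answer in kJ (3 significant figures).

W_net ≈ -3.27 kJ

Constant-volume legs do no work.
W(ii) = (303)(14.4 − 7.07) = 2221 J; W(iv) = (749)(7.07 − 14.4) = -5490 J.
W_net = 2221 − 5490 = -3269 J (the counter-clockwise enclosed area).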